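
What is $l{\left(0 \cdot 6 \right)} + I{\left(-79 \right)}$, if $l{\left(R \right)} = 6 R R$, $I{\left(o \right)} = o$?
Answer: $-79$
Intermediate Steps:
$l{\left(R \right)} = 6 R^{2}$
$l{\left(0 \cdot 6 \right)} + I{\left(-79 \right)} = 6 \left(0 \cdot 6\right)^{2} - 79 = 6 \cdot 0^{2} - 79 = 6 \cdot 0 - 79 = 0 - 79 = -79$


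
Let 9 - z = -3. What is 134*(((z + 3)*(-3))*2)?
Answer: -12060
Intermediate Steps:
z = 12 (z = 9 - 1*(-3) = 9 + 3 = 12)
134*(((z + 3)*(-3))*2) = 134*(((12 + 3)*(-3))*2) = 134*((15*(-3))*2) = 134*(-45*2) = 134*(-90) = -12060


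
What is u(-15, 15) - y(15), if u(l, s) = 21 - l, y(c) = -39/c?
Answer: 193/5 ≈ 38.600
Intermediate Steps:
u(-15, 15) - y(15) = (21 - 1*(-15)) - (-39)/15 = (21 + 15) - (-39)/15 = 36 - 1*(-13/5) = 36 + 13/5 = 193/5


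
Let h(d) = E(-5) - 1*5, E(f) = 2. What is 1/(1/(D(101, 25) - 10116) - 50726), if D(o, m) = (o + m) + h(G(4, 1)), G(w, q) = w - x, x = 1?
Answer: -9993/506904919 ≈ -1.9714e-5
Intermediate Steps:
G(w, q) = -1 + w (G(w, q) = w - 1*1 = w - 1 = -1 + w)
h(d) = -3 (h(d) = 2 - 1*5 = 2 - 5 = -3)
D(o, m) = -3 + m + o (D(o, m) = (o + m) - 3 = (m + o) - 3 = -3 + m + o)
1/(1/(D(101, 25) - 10116) - 50726) = 1/(1/((-3 + 25 + 101) - 10116) - 50726) = 1/(1/(123 - 10116) - 50726) = 1/(1/(-9993) - 50726) = 1/(-1/9993 - 50726) = 1/(-506904919/9993) = -9993/506904919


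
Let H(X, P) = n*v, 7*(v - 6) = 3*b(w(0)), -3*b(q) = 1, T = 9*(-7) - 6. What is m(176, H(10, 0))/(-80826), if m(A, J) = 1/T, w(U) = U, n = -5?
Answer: 1/5576994 ≈ 1.7931e-7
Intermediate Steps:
T = -69 (T = -63 - 6 = -69)
b(q) = -⅓ (b(q) = -⅓*1 = -⅓)
v = 41/7 (v = 6 + (3*(-⅓))/7 = 6 + (⅐)*(-1) = 6 - ⅐ = 41/7 ≈ 5.8571)
H(X, P) = -205/7 (H(X, P) = -5*41/7 = -205/7)
m(A, J) = -1/69 (m(A, J) = 1/(-69) = -1/69)
m(176, H(10, 0))/(-80826) = -1/69/(-80826) = -1/69*(-1/80826) = 1/5576994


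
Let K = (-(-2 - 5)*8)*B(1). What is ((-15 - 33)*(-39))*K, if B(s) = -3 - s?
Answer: -419328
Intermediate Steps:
K = -224 (K = (-(-2 - 5)*8)*(-3 - 1*1) = (-(-7)*8)*(-3 - 1) = (-1*(-7)*8)*(-4) = (7*8)*(-4) = 56*(-4) = -224)
((-15 - 33)*(-39))*K = ((-15 - 33)*(-39))*(-224) = -48*(-39)*(-224) = 1872*(-224) = -419328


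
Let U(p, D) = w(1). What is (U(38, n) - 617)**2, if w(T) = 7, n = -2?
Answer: 372100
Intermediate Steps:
U(p, D) = 7
(U(38, n) - 617)**2 = (7 - 617)**2 = (-610)**2 = 372100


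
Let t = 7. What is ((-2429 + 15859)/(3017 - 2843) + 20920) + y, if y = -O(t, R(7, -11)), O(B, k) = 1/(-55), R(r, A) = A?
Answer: 100471612/4785 ≈ 20997.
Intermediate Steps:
O(B, k) = -1/55
y = 1/55 (y = -1*(-1/55) = 1/55 ≈ 0.018182)
((-2429 + 15859)/(3017 - 2843) + 20920) + y = ((-2429 + 15859)/(3017 - 2843) + 20920) + 1/55 = (13430/174 + 20920) + 1/55 = (13430*(1/174) + 20920) + 1/55 = (6715/87 + 20920) + 1/55 = 1826755/87 + 1/55 = 100471612/4785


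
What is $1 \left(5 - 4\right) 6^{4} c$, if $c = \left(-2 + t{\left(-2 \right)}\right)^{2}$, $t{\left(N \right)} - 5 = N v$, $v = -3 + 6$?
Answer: $11664$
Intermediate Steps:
$v = 3$
$t{\left(N \right)} = 5 + 3 N$ ($t{\left(N \right)} = 5 + N 3 = 5 + 3 N$)
$c = 9$ ($c = \left(-2 + \left(5 + 3 \left(-2\right)\right)\right)^{2} = \left(-2 + \left(5 - 6\right)\right)^{2} = \left(-2 - 1\right)^{2} = \left(-3\right)^{2} = 9$)
$1 \left(5 - 4\right) 6^{4} c = 1 \left(5 - 4\right) 6^{4} \cdot 9 = 1 \cdot 1 \cdot 1296 \cdot 9 = 1 \cdot 1296 \cdot 9 = 1296 \cdot 9 = 11664$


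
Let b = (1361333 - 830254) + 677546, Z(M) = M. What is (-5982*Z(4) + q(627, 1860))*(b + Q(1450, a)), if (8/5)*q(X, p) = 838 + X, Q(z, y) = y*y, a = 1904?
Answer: -889905294259/8 ≈ -1.1124e+11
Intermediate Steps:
Q(z, y) = y**2
q(X, p) = 2095/4 + 5*X/8 (q(X, p) = 5*(838 + X)/8 = 2095/4 + 5*X/8)
b = 1208625 (b = 531079 + 677546 = 1208625)
(-5982*Z(4) + q(627, 1860))*(b + Q(1450, a)) = (-5982*4 + (2095/4 + (5/8)*627))*(1208625 + 1904**2) = (-23928 + (2095/4 + 3135/8))*(1208625 + 3625216) = (-23928 + 7325/8)*4833841 = -184099/8*4833841 = -889905294259/8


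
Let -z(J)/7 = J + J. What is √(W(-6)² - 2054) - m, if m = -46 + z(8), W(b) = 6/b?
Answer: 158 + I*√2053 ≈ 158.0 + 45.31*I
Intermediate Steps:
z(J) = -14*J (z(J) = -7*(J + J) = -14*J)
m = -158 (m = -46 - 14*8 = -46 - 112 = -158)
√(W(-6)² - 2054) - m = √((6/(-6))² - 2054) - 1*(-158) = √((6*(-⅙))² - 2054) + 158 = √((-1)² - 2054) + 158 = √(1 - 2054) + 158 = √(-2053) + 158 = I*√2053 + 158 = 158 + I*√2053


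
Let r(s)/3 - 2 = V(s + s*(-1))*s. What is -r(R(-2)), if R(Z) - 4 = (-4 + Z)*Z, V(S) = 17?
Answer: -822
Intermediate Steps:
R(Z) = 4 + Z*(-4 + Z) (R(Z) = 4 + (-4 + Z)*Z = 4 + Z*(-4 + Z))
r(s) = 6 + 51*s (r(s) = 6 + 3*(17*s) = 6 + 51*s)
-r(R(-2)) = -(6 + 51*(4 + (-2)**2 - 4*(-2))) = -(6 + 51*(4 + 4 + 8)) = -(6 + 51*16) = -(6 + 816) = -1*822 = -822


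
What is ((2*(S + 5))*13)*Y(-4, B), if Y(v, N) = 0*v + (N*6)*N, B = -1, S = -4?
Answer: 156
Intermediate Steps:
Y(v, N) = 6*N**2 (Y(v, N) = 0 + (6*N)*N = 0 + 6*N**2 = 6*N**2)
((2*(S + 5))*13)*Y(-4, B) = ((2*(-4 + 5))*13)*(6*(-1)**2) = ((2*1)*13)*(6*1) = (2*13)*6 = 26*6 = 156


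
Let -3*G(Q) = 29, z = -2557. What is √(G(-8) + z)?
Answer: 10*I*√231/3 ≈ 50.662*I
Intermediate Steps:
G(Q) = -29/3 (G(Q) = -⅓*29 = -29/3)
√(G(-8) + z) = √(-29/3 - 2557) = √(-7700/3) = 10*I*√231/3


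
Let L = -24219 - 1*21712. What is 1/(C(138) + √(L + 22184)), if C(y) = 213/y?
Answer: 3266/50253693 - 2116*I*√23747/50253693 ≈ 6.499e-5 - 0.0064886*I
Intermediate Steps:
L = -45931 (L = -24219 - 21712 = -45931)
1/(C(138) + √(L + 22184)) = 1/(213/138 + √(-45931 + 22184)) = 1/(213*(1/138) + √(-23747)) = 1/(71/46 + I*√23747)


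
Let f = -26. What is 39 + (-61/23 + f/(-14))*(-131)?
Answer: 23047/161 ≈ 143.15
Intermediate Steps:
39 + (-61/23 + f/(-14))*(-131) = 39 + (-61/23 - 26/(-14))*(-131) = 39 + (-61*1/23 - 26*(-1/14))*(-131) = 39 + (-61/23 + 13/7)*(-131) = 39 - 128/161*(-131) = 39 + 16768/161 = 23047/161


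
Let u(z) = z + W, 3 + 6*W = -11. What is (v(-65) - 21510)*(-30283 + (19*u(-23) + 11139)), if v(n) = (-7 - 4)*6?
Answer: 423436192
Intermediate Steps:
W = -7/3 (W = -1/2 + (1/6)*(-11) = -1/2 - 11/6 = -7/3 ≈ -2.3333)
u(z) = -7/3 + z (u(z) = z - 7/3 = -7/3 + z)
v(n) = -66 (v(n) = -11*6 = -66)
(v(-65) - 21510)*(-30283 + (19*u(-23) + 11139)) = (-66 - 21510)*(-30283 + (19*(-7/3 - 23) + 11139)) = -21576*(-30283 + (19*(-76/3) + 11139)) = -21576*(-30283 + (-1444/3 + 11139)) = -21576*(-30283 + 31973/3) = -21576*(-58876/3) = 423436192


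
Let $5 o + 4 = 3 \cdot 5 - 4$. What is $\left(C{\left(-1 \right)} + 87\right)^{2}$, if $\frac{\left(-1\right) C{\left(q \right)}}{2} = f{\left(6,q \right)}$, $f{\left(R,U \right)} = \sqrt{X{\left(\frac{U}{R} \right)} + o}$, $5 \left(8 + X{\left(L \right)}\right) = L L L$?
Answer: $\frac{\left(7830 - i \sqrt{213870}\right)^{2}}{8100} \approx 7542.6 - 894.09 i$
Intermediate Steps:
$o = \frac{7}{5}$ ($o = - \frac{4}{5} + \frac{3 \cdot 5 - 4}{5} = - \frac{4}{5} + \frac{15 - 4}{5} = - \frac{4}{5} + \frac{1}{5} \cdot 11 = - \frac{4}{5} + \frac{11}{5} = \frac{7}{5} \approx 1.4$)
$X{\left(L \right)} = -8 + \frac{L^{3}}{5}$ ($X{\left(L \right)} = -8 + \frac{L L L}{5} = -8 + \frac{L^{2} L}{5} = -8 + \frac{L^{3}}{5}$)
$f{\left(R,U \right)} = \sqrt{- \frac{33}{5} + \frac{U^{3}}{5 R^{3}}}$ ($f{\left(R,U \right)} = \sqrt{\left(-8 + \frac{\left(\frac{U}{R}\right)^{3}}{5}\right) + \frac{7}{5}} = \sqrt{\left(-8 + \frac{\frac{1}{R^{3}} U^{3}}{5}\right) + \frac{7}{5}} = \sqrt{\left(-8 + \frac{U^{3}}{5 R^{3}}\right) + \frac{7}{5}} = \sqrt{- \frac{33}{5} + \frac{U^{3}}{5 R^{3}}}$)
$C{\left(q \right)} = - \frac{2 \sqrt{-165 + \frac{5 q^{3}}{216}}}{5}$ ($C{\left(q \right)} = - 2 \frac{\sqrt{-165 + \frac{5 q^{3}}{216}}}{5} = - \frac{2 \sqrt{-165 + \frac{5 q^{3}}{216}}}{5}$)
$\left(C{\left(-1 \right)} + 87\right)^{2} = \left(- \frac{\sqrt{-213840 + 30 \left(-1\right)^{3}}}{90} + 87\right)^{2} = \left(- \frac{\sqrt{-213840 + 30 \left(-1\right)}}{90} + 87\right)^{2} = \left(- \frac{\sqrt{-213840 - 30}}{90} + 87\right)^{2} = \left(- \frac{\sqrt{-213870}}{90} + 87\right)^{2} = \left(- \frac{i \sqrt{213870}}{90} + 87\right)^{2} = \left(87 - \frac{i \sqrt{213870}}{90}\right)^{2}$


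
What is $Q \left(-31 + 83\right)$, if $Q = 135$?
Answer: $7020$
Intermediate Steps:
$Q \left(-31 + 83\right) = 135 \left(-31 + 83\right) = 135 \cdot 52 = 7020$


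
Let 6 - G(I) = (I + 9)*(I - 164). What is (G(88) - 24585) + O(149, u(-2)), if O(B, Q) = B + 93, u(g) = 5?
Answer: -16965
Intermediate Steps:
O(B, Q) = 93 + B
G(I) = 6 - (-164 + I)*(9 + I) (G(I) = 6 - (I + 9)*(I - 164) = 6 - (9 + I)*(-164 + I) = 6 - (-164 + I)*(9 + I))
(G(88) - 24585) + O(149, u(-2)) = ((1482 - 1*88² + 155*88) - 24585) + (93 + 149) = ((1482 - 1*7744 + 13640) - 24585) + 242 = ((1482 - 7744 + 13640) - 24585) + 242 = (7378 - 24585) + 242 = -17207 + 242 = -16965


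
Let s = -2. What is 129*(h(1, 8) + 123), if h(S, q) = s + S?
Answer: 15738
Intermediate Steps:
h(S, q) = -2 + S
129*(h(1, 8) + 123) = 129*((-2 + 1) + 123) = 129*(-1 + 123) = 129*122 = 15738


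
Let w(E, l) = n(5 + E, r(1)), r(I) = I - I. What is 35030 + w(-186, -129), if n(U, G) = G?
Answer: 35030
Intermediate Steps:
r(I) = 0
w(E, l) = 0
35030 + w(-186, -129) = 35030 + 0 = 35030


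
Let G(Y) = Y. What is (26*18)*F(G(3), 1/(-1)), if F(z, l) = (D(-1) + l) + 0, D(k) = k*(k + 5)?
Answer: -2340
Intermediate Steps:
D(k) = k*(5 + k)
F(z, l) = -4 + l (F(z, l) = (-(5 - 1) + l) + 0 = (-1*4 + l) + 0 = (-4 + l) + 0 = -4 + l)
(26*18)*F(G(3), 1/(-1)) = (26*18)*(-4 + 1/(-1)) = 468*(-4 - 1) = 468*(-5) = -2340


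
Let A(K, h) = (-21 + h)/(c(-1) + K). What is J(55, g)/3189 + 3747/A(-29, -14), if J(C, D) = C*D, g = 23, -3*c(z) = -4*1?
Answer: 330638338/111615 ≈ 2962.3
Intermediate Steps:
c(z) = 4/3 (c(z) = -(-4)/3 = -1/3*(-4) = 4/3)
A(K, h) = (-21 + h)/(4/3 + K)
J(55, g)/3189 + 3747/A(-29, -14) = (55*23)/3189 + 3747/((3*(-21 - 14)/(4 + 3*(-29)))) = 1265*(1/3189) + 3747/((3*(-35)/(4 - 87))) = 1265/3189 + 3747/((3*(-35)/(-83))) = 1265/3189 + 3747/((3*(-1/83)*(-35))) = 1265/3189 + 3747/(105/83) = 1265/3189 + 3747*(83/105) = 1265/3189 + 103667/35 = 330638338/111615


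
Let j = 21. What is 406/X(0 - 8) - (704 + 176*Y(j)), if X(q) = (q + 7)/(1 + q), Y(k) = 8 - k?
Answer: 4426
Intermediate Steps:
X(q) = (7 + q)/(1 + q)
406/X(0 - 8) - (704 + 176*Y(j)) = 406/(((7 + (0 - 8))/(1 + (0 - 8)))) - (2112 - 3696) = 406/(((7 - 8)/(1 - 8))) - 176/(1/(4 + (8 - 21))) = 406/((-1/(-7))) - 176/(1/(4 - 13)) = 406/((-⅐*(-1))) - 176/(1/(-9)) = 406/(⅐) - 176/(-⅑) = 406*7 - 176*(-9) = 2842 + 1584 = 4426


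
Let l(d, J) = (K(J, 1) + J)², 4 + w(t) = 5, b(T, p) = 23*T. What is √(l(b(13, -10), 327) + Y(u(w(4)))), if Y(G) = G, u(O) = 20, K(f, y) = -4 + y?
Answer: 2*√26249 ≈ 324.03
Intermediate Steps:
w(t) = 1 (w(t) = -4 + 5 = 1)
l(d, J) = (-3 + J)² (l(d, J) = ((-4 + 1) + J)² = (-3 + J)²)
√(l(b(13, -10), 327) + Y(u(w(4)))) = √((-3 + 327)² + 20) = √(324² + 20) = √(104976 + 20) = √104996 = 2*√26249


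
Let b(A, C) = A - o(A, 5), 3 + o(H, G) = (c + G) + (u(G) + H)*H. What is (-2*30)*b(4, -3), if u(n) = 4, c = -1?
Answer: 1740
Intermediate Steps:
o(H, G) = -4 + G + H*(4 + H) (o(H, G) = -3 + ((-1 + G) + (4 + H)*H) = -3 + ((-1 + G) + H*(4 + H)) = -3 + (-1 + G + H*(4 + H)) = -4 + G + H*(4 + H))
b(A, C) = -1 - A² - 3*A (b(A, C) = A - (-4 + 5 + A² + 4*A) = A - (1 + A² + 4*A) = A + (-1 - A² - 4*A) = -1 - A² - 3*A)
(-2*30)*b(4, -3) = (-2*30)*(-1 - 1*4² - 3*4) = -60*(-1 - 1*16 - 12) = -60*(-1 - 16 - 12) = -60*(-29) = 1740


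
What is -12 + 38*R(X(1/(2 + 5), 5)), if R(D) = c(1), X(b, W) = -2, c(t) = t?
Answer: 26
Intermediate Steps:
R(D) = 1
-12 + 38*R(X(1/(2 + 5), 5)) = -12 + 38*1 = -12 + 38 = 26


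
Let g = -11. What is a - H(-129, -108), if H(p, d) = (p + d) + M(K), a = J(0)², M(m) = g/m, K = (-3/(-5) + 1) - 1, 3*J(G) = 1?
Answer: 2299/9 ≈ 255.44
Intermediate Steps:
J(G) = ⅓ (J(G) = (⅓)*1 = ⅓)
K = ⅗ (K = (-3*(-⅕) + 1) - 1 = (⅗ + 1) - 1 = 8/5 - 1 = ⅗ ≈ 0.60000)
M(m) = -11/m
a = ⅑ (a = (⅓)² = ⅑ ≈ 0.11111)
H(p, d) = -55/3 + d + p (H(p, d) = (p + d) - 11/⅗ = (d + p) - 11*5/3 = (d + p) - 55/3 = -55/3 + d + p)
a - H(-129, -108) = ⅑ - (-55/3 - 108 - 129) = ⅑ - 1*(-766/3) = ⅑ + 766/3 = 2299/9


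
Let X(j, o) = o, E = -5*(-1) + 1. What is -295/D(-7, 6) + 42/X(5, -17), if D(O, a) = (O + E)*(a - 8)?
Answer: -5099/34 ≈ -149.97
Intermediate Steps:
E = 6 (E = 5 + 1 = 6)
D(O, a) = (-8 + a)*(6 + O) (D(O, a) = (O + 6)*(a - 8) = (6 + O)*(-8 + a) = (-8 + a)*(6 + O))
-295/D(-7, 6) + 42/X(5, -17) = -295/(-48 - 8*(-7) + 6*6 - 7*6) + 42/(-17) = -295/(-48 + 56 + 36 - 42) + 42*(-1/17) = -295/2 - 42/17 = -5099/34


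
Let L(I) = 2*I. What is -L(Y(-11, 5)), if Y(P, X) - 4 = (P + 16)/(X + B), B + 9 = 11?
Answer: -66/7 ≈ -9.4286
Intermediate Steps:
B = 2 (B = -9 + 11 = 2)
Y(P, X) = 4 + (16 + P)/(2 + X) (Y(P, X) = 4 + (P + 16)/(X + 2) = 4 + (16 + P)/(2 + X))
-L(Y(-11, 5)) = -2*(24 - 11 + 4*5)/(2 + 5) = -2*(24 - 11 + 20)/7 = -2*(⅐)*33 = -2*33/7 = -1*66/7 = -66/7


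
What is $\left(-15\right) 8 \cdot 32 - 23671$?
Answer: $-27511$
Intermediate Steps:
$\left(-15\right) 8 \cdot 32 - 23671 = \left(-120\right) 32 - 23671 = -3840 - 23671 = -27511$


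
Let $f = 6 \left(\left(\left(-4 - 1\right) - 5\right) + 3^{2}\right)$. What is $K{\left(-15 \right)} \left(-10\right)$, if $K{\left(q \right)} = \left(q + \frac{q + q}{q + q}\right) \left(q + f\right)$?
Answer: $-2940$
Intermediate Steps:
$f = -6$ ($f = 6 \left(\left(-5 - 5\right) + 9\right) = 6 \left(-10 + 9\right) = 6 \left(-1\right) = -6$)
$K{\left(q \right)} = \left(1 + q\right) \left(-6 + q\right)$ ($K{\left(q \right)} = \left(q + \frac{q + q}{q + q}\right) \left(q - 6\right) = \left(q + \frac{2 q}{2 q}\right) \left(-6 + q\right) = \left(q + 2 q \frac{1}{2 q}\right) \left(-6 + q\right) = \left(q + 1\right) \left(-6 + q\right) = \left(1 + q\right) \left(-6 + q\right)$)
$K{\left(-15 \right)} \left(-10\right) = \left(-6 + \left(-15\right)^{2} - -75\right) \left(-10\right) = \left(-6 + 225 + 75\right) \left(-10\right) = 294 \left(-10\right) = -2940$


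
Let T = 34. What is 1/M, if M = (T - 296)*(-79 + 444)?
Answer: -1/95630 ≈ -1.0457e-5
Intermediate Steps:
M = -95630 (M = (34 - 296)*(-79 + 444) = -262*365 = -95630)
1/M = 1/(-95630) = -1/95630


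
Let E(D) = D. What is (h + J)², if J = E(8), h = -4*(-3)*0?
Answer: 64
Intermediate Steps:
h = 0 (h = 12*0 = 0)
J = 8
(h + J)² = (0 + 8)² = 8² = 64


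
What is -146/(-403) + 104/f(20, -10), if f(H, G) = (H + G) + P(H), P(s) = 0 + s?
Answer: 23146/6045 ≈ 3.8289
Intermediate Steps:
P(s) = s
f(H, G) = G + 2*H (f(H, G) = (H + G) + H = (G + H) + H = G + 2*H)
-146/(-403) + 104/f(20, -10) = -146/(-403) + 104/(-10 + 2*20) = -146*(-1/403) + 104/(-10 + 40) = 146/403 + 104/30 = 146/403 + 104*(1/30) = 146/403 + 52/15 = 23146/6045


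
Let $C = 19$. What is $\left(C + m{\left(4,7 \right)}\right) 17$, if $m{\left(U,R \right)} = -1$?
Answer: $306$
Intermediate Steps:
$\left(C + m{\left(4,7 \right)}\right) 17 = \left(19 - 1\right) 17 = 18 \cdot 17 = 306$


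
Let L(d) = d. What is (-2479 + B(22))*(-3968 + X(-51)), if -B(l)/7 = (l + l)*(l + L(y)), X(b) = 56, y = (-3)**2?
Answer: 47049624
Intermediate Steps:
y = 9
B(l) = -14*l*(9 + l) (B(l) = -7*(l + l)*(l + 9) = -7*2*l*(9 + l) = -14*l*(9 + l))
(-2479 + B(22))*(-3968 + X(-51)) = (-2479 - 14*22*(9 + 22))*(-3968 + 56) = (-2479 - 14*22*31)*(-3912) = (-2479 - 9548)*(-3912) = -12027*(-3912) = 47049624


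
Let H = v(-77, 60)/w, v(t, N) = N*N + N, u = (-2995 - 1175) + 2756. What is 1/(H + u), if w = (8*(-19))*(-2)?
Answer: -76/106549 ≈ -0.00071329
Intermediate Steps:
u = -1414 (u = -4170 + 2756 = -1414)
v(t, N) = N + N**2 (v(t, N) = N**2 + N = N + N**2)
w = 304 (w = -152*(-2) = 304)
H = 915/76 (H = (60*(1 + 60))/304 = (60*61)*(1/304) = 3660*(1/304) = 915/76 ≈ 12.039)
1/(H + u) = 1/(915/76 - 1414) = 1/(-106549/76) = -76/106549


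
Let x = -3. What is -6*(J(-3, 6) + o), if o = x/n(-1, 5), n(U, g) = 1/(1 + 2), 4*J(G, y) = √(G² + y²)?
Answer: 54 - 9*√5/2 ≈ 43.938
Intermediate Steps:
J(G, y) = √(G² + y²)/4
n(U, g) = ⅓ (n(U, g) = 1/3 = ⅓)
o = -9 (o = -3/⅓ = -3*3 = -9)
-6*(J(-3, 6) + o) = -6*(√((-3)² + 6²)/4 - 9) = -6*(√(9 + 36)/4 - 9) = -6*(√45/4 - 9) = -6*((3*√5)/4 - 9) = -6*(3*√5/4 - 9) = -6*(-9 + 3*√5/4) = 54 - 9*√5/2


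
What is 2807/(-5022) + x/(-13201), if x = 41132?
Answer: -243620111/66295422 ≈ -3.6748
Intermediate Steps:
2807/(-5022) + x/(-13201) = 2807/(-5022) + 41132/(-13201) = 2807*(-1/5022) + 41132*(-1/13201) = -2807/5022 - 41132/13201 = -243620111/66295422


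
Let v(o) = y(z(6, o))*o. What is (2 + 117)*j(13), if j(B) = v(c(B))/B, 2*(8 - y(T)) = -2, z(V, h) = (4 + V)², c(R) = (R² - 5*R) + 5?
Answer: 116739/13 ≈ 8979.9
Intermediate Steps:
c(R) = 5 + R² - 5*R
y(T) = 9 (y(T) = 8 - ½*(-2) = 8 + 1 = 9)
v(o) = 9*o
j(B) = (45 - 45*B + 9*B²)/B (j(B) = (9*(5 + B² - 5*B))/B = (45 - 45*B + 9*B²)/B)
(2 + 117)*j(13) = (2 + 117)*(-45 + 9*13 + 45/13) = 119*(-45 + 117 + 45*(1/13)) = 119*(-45 + 117 + 45/13) = 119*(981/13) = 116739/13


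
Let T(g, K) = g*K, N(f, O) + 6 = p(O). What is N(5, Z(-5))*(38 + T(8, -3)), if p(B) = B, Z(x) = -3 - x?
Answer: -56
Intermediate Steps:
N(f, O) = -6 + O
T(g, K) = K*g
N(5, Z(-5))*(38 + T(8, -3)) = (-6 + (-3 - 1*(-5)))*(38 - 3*8) = (-6 + (-3 + 5))*(38 - 24) = (-6 + 2)*14 = -4*14 = -56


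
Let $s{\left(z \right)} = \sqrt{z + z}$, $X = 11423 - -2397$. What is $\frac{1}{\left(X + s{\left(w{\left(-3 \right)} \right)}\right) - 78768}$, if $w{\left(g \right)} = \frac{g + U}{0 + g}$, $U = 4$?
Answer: $- \frac{97422}{6327364057} - \frac{i \sqrt{6}}{12654728114} \approx -1.5397 \cdot 10^{-5} - 1.9356 \cdot 10^{-10} i$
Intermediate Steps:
$w{\left(g \right)} = \frac{4 + g}{g}$ ($w{\left(g \right)} = \frac{g + 4}{0 + g} = \frac{4 + g}{g}$)
$X = 13820$ ($X = 11423 + 2397 = 13820$)
$s{\left(z \right)} = \sqrt{2} \sqrt{z}$ ($s{\left(z \right)} = \sqrt{2 z} = \sqrt{2} \sqrt{z}$)
$\frac{1}{\left(X + s{\left(w{\left(-3 \right)} \right)}\right) - 78768} = \frac{1}{\left(13820 + \sqrt{2} \sqrt{\frac{4 - 3}{-3}}\right) - 78768} = \frac{1}{\left(13820 + \sqrt{2} \sqrt{\left(- \frac{1}{3}\right) 1}\right) - 78768} = \frac{1}{\left(13820 + \sqrt{2} \sqrt{- \frac{1}{3}}\right) - 78768} = \frac{1}{\left(13820 + \sqrt{2} \frac{i \sqrt{3}}{3}\right) - 78768} = \frac{1}{\left(13820 + \frac{i \sqrt{6}}{3}\right) - 78768} = \frac{1}{-64948 + \frac{i \sqrt{6}}{3}}$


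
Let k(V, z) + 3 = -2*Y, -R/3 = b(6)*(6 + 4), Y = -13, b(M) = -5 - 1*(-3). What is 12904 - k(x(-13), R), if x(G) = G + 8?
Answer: 12881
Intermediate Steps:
b(M) = -2 (b(M) = -5 + 3 = -2)
x(G) = 8 + G
R = 60 (R = -(-6)*(6 + 4) = -(-6)*10 = -3*(-20) = 60)
k(V, z) = 23 (k(V, z) = -3 - 2*(-13) = -3 + 26 = 23)
12904 - k(x(-13), R) = 12904 - 1*23 = 12904 - 23 = 12881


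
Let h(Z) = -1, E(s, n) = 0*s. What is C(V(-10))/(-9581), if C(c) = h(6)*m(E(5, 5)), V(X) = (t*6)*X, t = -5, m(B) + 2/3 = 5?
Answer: 1/2211 ≈ 0.00045228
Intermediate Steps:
E(s, n) = 0
m(B) = 13/3 (m(B) = -2/3 + 5 = 13/3)
V(X) = -30*X (V(X) = (-5*6)*X = -30*X)
C(c) = -13/3 (C(c) = -1*13/3 = -13/3)
C(V(-10))/(-9581) = -13/3/(-9581) = -13/3*(-1/9581) = 1/2211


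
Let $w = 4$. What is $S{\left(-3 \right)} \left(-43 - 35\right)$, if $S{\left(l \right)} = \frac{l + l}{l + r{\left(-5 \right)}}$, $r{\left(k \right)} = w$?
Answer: $468$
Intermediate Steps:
$r{\left(k \right)} = 4$
$S{\left(l \right)} = \frac{2 l}{4 + l}$ ($S{\left(l \right)} = \frac{l + l}{l + 4} = \frac{2 l}{4 + l}$)
$S{\left(-3 \right)} \left(-43 - 35\right) = 2 \left(-3\right) \frac{1}{4 - 3} \left(-43 - 35\right) = 2 \left(-3\right) 1^{-1} \left(-43 - 35\right) = 2 \left(-3\right) 1 \left(-43 - 35\right) = \left(-6\right) \left(-78\right) = 468$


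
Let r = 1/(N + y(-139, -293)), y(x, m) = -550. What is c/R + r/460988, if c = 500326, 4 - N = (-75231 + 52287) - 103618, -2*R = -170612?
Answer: 14532434925843357/2477792267002624 ≈ 5.8651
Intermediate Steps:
R = 85306 (R = -½*(-170612) = 85306)
N = 126566 (N = 4 - ((-75231 + 52287) - 103618) = 4 - (-22944 - 103618) = 4 - 1*(-126562) = 4 + 126562 = 126566)
r = 1/126016 (r = 1/(126566 - 550) = 1/126016 ≈ 7.9355e-6)
c/R + r/460988 = 500326/85306 + (1/126016)/460988 = 500326*(1/85306) + (1/126016)*(1/460988) = 250163/42653 + 1/58091863808 = 14532434925843357/2477792267002624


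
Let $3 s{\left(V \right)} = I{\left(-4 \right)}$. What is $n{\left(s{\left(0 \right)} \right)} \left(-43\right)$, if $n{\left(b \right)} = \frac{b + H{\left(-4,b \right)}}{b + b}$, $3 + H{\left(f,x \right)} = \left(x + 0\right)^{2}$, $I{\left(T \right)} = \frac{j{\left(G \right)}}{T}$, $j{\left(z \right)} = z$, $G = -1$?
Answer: $\frac{18017}{24} \approx 750.71$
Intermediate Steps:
$I{\left(T \right)} = - \frac{1}{T}$
$s{\left(V \right)} = \frac{1}{12}$ ($s{\left(V \right)} = \frac{\left(-1\right) \frac{1}{-4}}{3} = \frac{\left(-1\right) \left(- \frac{1}{4}\right)}{3} = \frac{1}{3} \cdot \frac{1}{4} = \frac{1}{12}$)
$H{\left(f,x \right)} = -3 + x^{2}$ ($H{\left(f,x \right)} = -3 + \left(x + 0\right)^{2} = -3 + x^{2}$)
$n{\left(b \right)} = \frac{-3 + b + b^{2}}{2 b}$ ($n{\left(b \right)} = \frac{b + \left(-3 + b^{2}\right)}{b + b} = \frac{-3 + b + b^{2}}{2 b}$)
$n{\left(s{\left(0 \right)} \right)} \left(-43\right) = \frac{\frac{1}{\frac{1}{12}} \left(-3 + \frac{1}{12} + \left(\frac{1}{12}\right)^{2}\right)}{2} \left(-43\right) = \frac{1}{2} \cdot 12 \left(-3 + \frac{1}{12} + \frac{1}{144}\right) \left(-43\right) = \frac{1}{2} \cdot 12 \left(- \frac{419}{144}\right) \left(-43\right) = \left(- \frac{419}{24}\right) \left(-43\right) = \frac{18017}{24}$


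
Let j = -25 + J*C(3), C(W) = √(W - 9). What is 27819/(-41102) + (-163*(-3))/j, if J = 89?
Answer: -1841984619/1979102402 - 43521*I*√6/48151 ≈ -0.93072 - 2.214*I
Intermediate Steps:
C(W) = √(-9 + W)
j = -25 + 89*I*√6 (j = -25 + 89*√(-9 + 3) = -25 + 89*√(-6) = -25 + 89*(I*√6) = -25 + 89*I*√6 ≈ -25.0 + 218.0*I)
27819/(-41102) + (-163*(-3))/j = 27819/(-41102) + (-163*(-3))/(-25 + 89*I*√6) = 27819*(-1/41102) + 489/(-25 + 89*I*√6) = -27819/41102 + 489/(-25 + 89*I*√6)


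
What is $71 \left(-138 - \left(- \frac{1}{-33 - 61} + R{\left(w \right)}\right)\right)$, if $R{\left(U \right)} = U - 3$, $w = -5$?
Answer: $- \frac{867691}{94} \approx -9230.8$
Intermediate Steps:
$R{\left(U \right)} = -3 + U$ ($R{\left(U \right)} = U - 3 = -3 + U$)
$71 \left(-138 - \left(- \frac{1}{-33 - 61} + R{\left(w \right)}\right)\right) = 71 \left(-138 + \left(\frac{1}{-33 - 61} - \left(-3 - 5\right)\right)\right) = 71 \left(-138 + \left(\frac{1}{-94} - -8\right)\right) = 71 \left(-138 + \left(- \frac{1}{94} + 8\right)\right) = 71 \left(-138 + \frac{751}{94}\right) = 71 \left(- \frac{12221}{94}\right) = - \frac{867691}{94}$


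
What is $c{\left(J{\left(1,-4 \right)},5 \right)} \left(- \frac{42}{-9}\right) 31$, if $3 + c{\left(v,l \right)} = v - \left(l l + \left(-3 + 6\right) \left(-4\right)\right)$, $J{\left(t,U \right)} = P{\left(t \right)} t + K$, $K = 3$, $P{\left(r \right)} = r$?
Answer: $-1736$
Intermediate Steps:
$J{\left(t,U \right)} = 3 + t^{2}$ ($J{\left(t,U \right)} = t t + 3 = t^{2} + 3 = 3 + t^{2}$)
$c{\left(v,l \right)} = 9 + v - l^{2}$ ($c{\left(v,l \right)} = -3 - \left(- v + l l + \left(-3 + 6\right) \left(-4\right)\right) = -3 - \left(-12 + l^{2} - v\right) = -3 + \left(12 + v - l^{2}\right) = 9 + v - l^{2}$)
$c{\left(J{\left(1,-4 \right)},5 \right)} \left(- \frac{42}{-9}\right) 31 = \left(9 + \left(3 + 1^{2}\right) - 5^{2}\right) \left(- \frac{42}{-9}\right) 31 = \left(9 + \left(3 + 1\right) - 25\right) \left(\left(-42\right) \left(- \frac{1}{9}\right)\right) 31 = \left(9 + 4 - 25\right) \frac{14}{3} \cdot 31 = \left(-12\right) \frac{14}{3} \cdot 31 = \left(-56\right) 31 = -1736$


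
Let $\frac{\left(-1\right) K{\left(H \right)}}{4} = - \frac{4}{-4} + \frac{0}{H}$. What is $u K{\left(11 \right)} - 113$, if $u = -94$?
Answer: $263$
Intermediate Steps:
$K{\left(H \right)} = -4$ ($K{\left(H \right)} = - 4 \left(- \frac{4}{-4} + \frac{0}{H}\right) = - 4 \left(\left(-4\right) \left(- \frac{1}{4}\right) + 0\right) = - 4 \left(1 + 0\right) = \left(-4\right) 1 = -4$)
$u K{\left(11 \right)} - 113 = \left(-94\right) \left(-4\right) - 113 = 376 - 113 = 263$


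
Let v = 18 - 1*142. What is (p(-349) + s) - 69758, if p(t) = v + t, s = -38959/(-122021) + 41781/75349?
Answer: -645707040384907/9194160329 ≈ -70230.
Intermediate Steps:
v = -124 (v = 18 - 142 = -124)
s = 8033681092/9194160329 (s = -38959*(-1/122021) + 41781*(1/75349) = 38959/122021 + 41781/75349 = 8033681092/9194160329 ≈ 0.87378)
p(t) = -124 + t
(p(-349) + s) - 69758 = ((-124 - 349) + 8033681092/9194160329) - 69758 = (-473 + 8033681092/9194160329) - 69758 = -4340804154525/9194160329 - 69758 = -645707040384907/9194160329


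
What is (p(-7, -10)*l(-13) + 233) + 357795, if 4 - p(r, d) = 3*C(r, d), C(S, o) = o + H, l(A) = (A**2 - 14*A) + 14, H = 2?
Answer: 368248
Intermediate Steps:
l(A) = 14 + A**2 - 14*A
C(S, o) = 2 + o (C(S, o) = o + 2 = 2 + o)
p(r, d) = -2 - 3*d (p(r, d) = 4 - 3*(2 + d) = 4 - (6 + 3*d) = 4 + (-6 - 3*d) = -2 - 3*d)
(p(-7, -10)*l(-13) + 233) + 357795 = ((-2 - 3*(-10))*(14 + (-13)**2 - 14*(-13)) + 233) + 357795 = ((-2 + 30)*(14 + 169 + 182) + 233) + 357795 = (28*365 + 233) + 357795 = (10220 + 233) + 357795 = 10453 + 357795 = 368248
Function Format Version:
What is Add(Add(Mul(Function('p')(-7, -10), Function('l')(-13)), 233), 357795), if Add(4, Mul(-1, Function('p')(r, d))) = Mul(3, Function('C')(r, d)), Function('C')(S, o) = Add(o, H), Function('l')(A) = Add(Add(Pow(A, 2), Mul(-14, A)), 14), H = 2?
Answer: 368248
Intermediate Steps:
Function('l')(A) = Add(14, Pow(A, 2), Mul(-14, A))
Function('C')(S, o) = Add(2, o) (Function('C')(S, o) = Add(o, 2) = Add(2, o))
Function('p')(r, d) = Add(-2, Mul(-3, d)) (Function('p')(r, d) = Add(4, Mul(-1, Mul(3, Add(2, d)))) = Add(4, Mul(-1, Add(6, Mul(3, d)))) = Add(4, Add(-6, Mul(-3, d))) = Add(-2, Mul(-3, d)))
Add(Add(Mul(Function('p')(-7, -10), Function('l')(-13)), 233), 357795) = Add(Add(Mul(Add(-2, Mul(-3, -10)), Add(14, Pow(-13, 2), Mul(-14, -13))), 233), 357795) = Add(Add(Mul(Add(-2, 30), Add(14, 169, 182)), 233), 357795) = Add(Add(Mul(28, 365), 233), 357795) = Add(Add(10220, 233), 357795) = Add(10453, 357795) = 368248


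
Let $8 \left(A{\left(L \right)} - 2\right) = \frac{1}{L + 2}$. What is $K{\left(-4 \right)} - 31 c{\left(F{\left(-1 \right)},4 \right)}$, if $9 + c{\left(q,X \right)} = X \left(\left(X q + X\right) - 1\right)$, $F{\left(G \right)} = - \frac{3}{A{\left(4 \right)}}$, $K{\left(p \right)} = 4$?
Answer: $\frac{62791}{97} \approx 647.33$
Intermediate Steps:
$A{\left(L \right)} = 2 + \frac{1}{8 \left(2 + L\right)}$ ($A{\left(L \right)} = 2 + \frac{1}{8 \left(L + 2\right)} = 2 + \frac{1}{8 \left(2 + L\right)}$)
$F{\left(G \right)} = - \frac{144}{97}$ ($F{\left(G \right)} = - \frac{3}{\frac{1}{8} \frac{1}{2 + 4} \left(33 + 16 \cdot 4\right)} = - \frac{3}{\frac{1}{8} \cdot \frac{1}{6} \left(33 + 64\right)} = - \frac{3}{\frac{1}{8} \cdot \frac{1}{6} \cdot 97} = - \frac{3}{\frac{97}{48}} = \left(-3\right) \frac{48}{97} = - \frac{144}{97}$)
$c{\left(q,X \right)} = -9 + X \left(-1 + X + X q\right)$ ($c{\left(q,X \right)} = -9 + X \left(\left(X q + X\right) - 1\right) = -9 + X \left(\left(X + X q\right) - 1\right) = -9 + X \left(-1 + X + X q\right)$)
$K{\left(-4 \right)} - 31 c{\left(F{\left(-1 \right)},4 \right)} = 4 - 31 \left(-9 + 4^{2} - 4 - \frac{144 \cdot 4^{2}}{97}\right) = 4 - 31 \left(-9 + 16 - 4 - \frac{2304}{97}\right) = 4 - - \frac{62403}{97} = 4 + \frac{62403}{97} = \frac{62791}{97}$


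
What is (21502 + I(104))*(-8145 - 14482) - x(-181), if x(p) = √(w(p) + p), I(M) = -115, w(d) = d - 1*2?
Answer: -483923649 - 2*I*√91 ≈ -4.8392e+8 - 19.079*I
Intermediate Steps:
w(d) = -2 + d (w(d) = d - 2 = -2 + d)
x(p) = √(-2 + 2*p) (x(p) = √((-2 + p) + p) = √(-2 + 2*p))
(21502 + I(104))*(-8145 - 14482) - x(-181) = (21502 - 115)*(-8145 - 14482) - √(-2 + 2*(-181)) = 21387*(-22627) - √(-2 - 362) = -483923649 - √(-364) = -483923649 - 2*I*√91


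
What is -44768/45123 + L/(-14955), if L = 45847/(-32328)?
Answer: -7213901036713/7271800674840 ≈ -0.99204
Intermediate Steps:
L = -45847/32328 (L = 45847*(-1/32328) = -45847/32328 ≈ -1.4182)
-44768/45123 + L/(-14955) = -44768/45123 - 45847/32328/(-14955) = -44768*1/45123 - 45847/32328*(-1/14955) = -44768/45123 + 45847/483465240 = -7213901036713/7271800674840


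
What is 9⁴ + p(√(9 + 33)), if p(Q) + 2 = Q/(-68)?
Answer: 6559 - √42/68 ≈ 6558.9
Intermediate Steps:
p(Q) = -2 - Q/68 (p(Q) = -2 + Q/(-68) = -2 + Q*(-1/68) = -2 - Q/68)
9⁴ + p(√(9 + 33)) = 9⁴ + (-2 - √(9 + 33)/68) = 6561 + (-2 - √42/68) = 6559 - √42/68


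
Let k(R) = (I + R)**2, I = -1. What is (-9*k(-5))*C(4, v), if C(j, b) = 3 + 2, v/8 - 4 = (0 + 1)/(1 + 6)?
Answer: -1620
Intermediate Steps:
v = 232/7 (v = 32 + 8*((0 + 1)/(1 + 6)) = 32 + 8*(1/7) = 32 + 8/7 = 232/7 ≈ 33.143)
C(j, b) = 5
k(R) = (-1 + R)**2
(-9*k(-5))*C(4, v) = -9*(-1 - 5)**2*5 = -9*(-6)**2*5 = -9*36*5 = -324*5 = -1620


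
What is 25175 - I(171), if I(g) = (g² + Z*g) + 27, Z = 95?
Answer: -20338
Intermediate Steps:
I(g) = 27 + g² + 95*g (I(g) = (g² + 95*g) + 27 = 27 + g² + 95*g)
25175 - I(171) = 25175 - (27 + 171² + 95*171) = 25175 - (27 + 29241 + 16245) = 25175 - 1*45513 = 25175 - 45513 = -20338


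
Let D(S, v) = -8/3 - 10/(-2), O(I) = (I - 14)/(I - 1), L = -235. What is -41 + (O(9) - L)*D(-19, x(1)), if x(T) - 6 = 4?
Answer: 4047/8 ≈ 505.88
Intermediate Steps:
x(T) = 10 (x(T) = 6 + 4 = 10)
O(I) = (-14 + I)/(-1 + I)
D(S, v) = 7/3 (D(S, v) = -8*⅓ - 10*(-½) = -8/3 + 5 = 7/3)
-41 + (O(9) - L)*D(-19, x(1)) = -41 + ((-14 + 9)/(-1 + 9) - 1*(-235))*(7/3) = -41 + (-5/8 + 235)*(7/3) = -41 + (1875/8)*(7/3) = -41 + 4375/8 = 4047/8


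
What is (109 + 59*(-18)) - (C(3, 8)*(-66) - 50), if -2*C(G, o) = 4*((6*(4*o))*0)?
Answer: -903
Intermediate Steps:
C(G, o) = 0 (C(G, o) = -2*(6*(4*o))*0 = -2*(24*o)*0 = -2*0 = -1/2*0 = 0)
(109 + 59*(-18)) - (C(3, 8)*(-66) - 50) = (109 + 59*(-18)) - (0*(-66) - 50) = (109 - 1062) - (0 - 50) = -953 - 1*(-50) = -953 + 50 = -903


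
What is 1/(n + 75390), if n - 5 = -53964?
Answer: 1/21431 ≈ 4.6661e-5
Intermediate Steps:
n = -53959 (n = 5 - 53964 = -53959)
1/(n + 75390) = 1/(-53959 + 75390) = 1/21431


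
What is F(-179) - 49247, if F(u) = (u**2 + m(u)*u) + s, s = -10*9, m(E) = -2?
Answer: -16938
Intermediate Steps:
s = -90
F(u) = -90 + u**2 - 2*u (F(u) = (u**2 - 2*u) - 90 = -90 + u**2 - 2*u)
F(-179) - 49247 = (-90 + (-179)**2 - 2*(-179)) - 49247 = (-90 + 32041 + 358) - 49247 = 32309 - 49247 = -16938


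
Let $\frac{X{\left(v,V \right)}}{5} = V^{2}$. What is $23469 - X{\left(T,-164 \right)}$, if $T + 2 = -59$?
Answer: $-111011$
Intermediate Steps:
$T = -61$ ($T = -2 - 59 = -61$)
$X{\left(v,V \right)} = 5 V^{2}$
$23469 - X{\left(T,-164 \right)} = 23469 - 5 \left(-164\right)^{2} = 23469 - 5 \cdot 26896 = 23469 - 134480 = -111011$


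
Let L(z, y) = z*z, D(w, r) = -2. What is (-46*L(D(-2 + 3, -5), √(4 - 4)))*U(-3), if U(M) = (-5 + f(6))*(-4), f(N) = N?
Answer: 736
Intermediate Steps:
U(M) = -4 (U(M) = (-5 + 6)*(-4) = 1*(-4) = -4)
L(z, y) = z²
(-46*L(D(-2 + 3, -5), √(4 - 4)))*U(-3) = -46*(-2)²*(-4) = -46*4*(-4) = -184*(-4) = 736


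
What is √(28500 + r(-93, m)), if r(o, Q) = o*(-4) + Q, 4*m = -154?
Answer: √115334/2 ≈ 169.80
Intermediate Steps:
m = -77/2 (m = (¼)*(-154) = -77/2 ≈ -38.500)
r(o, Q) = Q - 4*o (r(o, Q) = -4*o + Q = Q - 4*o)
√(28500 + r(-93, m)) = √(28500 + (-77/2 - 4*(-93))) = √(28500 + (-77/2 + 372)) = √(28500 + 667/2) = √(57667/2) = √115334/2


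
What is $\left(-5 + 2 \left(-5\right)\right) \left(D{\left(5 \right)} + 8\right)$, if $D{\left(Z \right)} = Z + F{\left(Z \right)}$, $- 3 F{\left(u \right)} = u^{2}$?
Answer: $-70$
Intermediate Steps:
$F{\left(u \right)} = - \frac{u^{2}}{3}$
$D{\left(Z \right)} = Z - \frac{Z^{2}}{3}$
$\left(-5 + 2 \left(-5\right)\right) \left(D{\left(5 \right)} + 8\right) = \left(-5 + 2 \left(-5\right)\right) \left(\frac{1}{3} \cdot 5 \left(3 - 5\right) + 8\right) = \left(-5 - 10\right) \left(\frac{1}{3} \cdot 5 \left(3 - 5\right) + 8\right) = - 15 \left(\frac{1}{3} \cdot 5 \left(-2\right) + 8\right) = - 15 \left(- \frac{10}{3} + 8\right) = \left(-15\right) \frac{14}{3} = -70$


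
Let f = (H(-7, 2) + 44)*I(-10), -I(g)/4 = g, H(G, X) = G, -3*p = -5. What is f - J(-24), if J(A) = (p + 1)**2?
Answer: 13256/9 ≈ 1472.9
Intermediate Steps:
p = 5/3 (p = -1/3*(-5) = 5/3 ≈ 1.6667)
I(g) = -4*g
J(A) = 64/9 (J(A) = (5/3 + 1)**2 = (8/3)**2 = 64/9)
f = 1480 (f = (-7 + 44)*(-4*(-10)) = 37*40 = 1480)
f - J(-24) = 1480 - 1*64/9 = 1480 - 64/9 = 13256/9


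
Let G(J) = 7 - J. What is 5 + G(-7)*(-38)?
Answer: -527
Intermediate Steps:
5 + G(-7)*(-38) = 5 + (7 - 1*(-7))*(-38) = 5 + (7 + 7)*(-38) = 5 + 14*(-38) = 5 - 532 = -527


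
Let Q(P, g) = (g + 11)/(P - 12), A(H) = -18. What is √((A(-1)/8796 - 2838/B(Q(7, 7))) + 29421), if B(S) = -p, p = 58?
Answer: √53265134226354/42514 ≈ 171.67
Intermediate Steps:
Q(P, g) = (11 + g)/(-12 + P)
B(S) = -58 (B(S) = -1*58 = -58)
√((A(-1)/8796 - 2838/B(Q(7, 7))) + 29421) = √((-18/8796 - 2838/(-58)) + 29421) = √((-18*1/8796 - 2838*(-1/58)) + 29421) = √((-3/1466 + 1419/29) + 29421) = √(2080167/42514 + 29421) = √(1252884561/42514) = √53265134226354/42514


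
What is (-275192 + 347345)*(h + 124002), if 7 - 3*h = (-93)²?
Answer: 8739267564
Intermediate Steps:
h = -8642/3 (h = 7/3 - ⅓*(-93)² = 7/3 - ⅓*8649 = 7/3 - 2883 = -8642/3 ≈ -2880.7)
(-275192 + 347345)*(h + 124002) = (-275192 + 347345)*(-8642/3 + 124002) = 72153*(363364/3) = 8739267564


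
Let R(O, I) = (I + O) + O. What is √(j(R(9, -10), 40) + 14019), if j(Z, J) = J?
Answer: √14059 ≈ 118.57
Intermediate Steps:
R(O, I) = I + 2*O
√(j(R(9, -10), 40) + 14019) = √(40 + 14019) = √14059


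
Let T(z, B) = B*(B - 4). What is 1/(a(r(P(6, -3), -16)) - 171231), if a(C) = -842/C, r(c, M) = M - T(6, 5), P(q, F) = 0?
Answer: -21/3595009 ≈ -5.8414e-6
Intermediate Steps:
T(z, B) = B*(-4 + B)
r(c, M) = -5 + M (r(c, M) = M - 5*(-4 + 5) = M - 5 = -5 + M)
1/(a(r(P(6, -3), -16)) - 171231) = 1/(-842/(-5 - 16) - 171231) = 1/(-842/(-21) - 171231) = 1/(-842*(-1/21) - 171231) = 1/(842/21 - 171231) = 1/(-3595009/21) = -21/3595009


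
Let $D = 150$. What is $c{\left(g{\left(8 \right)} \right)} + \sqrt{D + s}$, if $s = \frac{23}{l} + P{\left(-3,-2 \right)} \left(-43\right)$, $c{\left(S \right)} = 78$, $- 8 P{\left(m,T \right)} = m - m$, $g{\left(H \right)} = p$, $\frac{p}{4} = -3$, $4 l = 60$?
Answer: $78 + \frac{\sqrt{34095}}{15} \approx 90.31$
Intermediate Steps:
$l = 15$ ($l = \frac{1}{4} \cdot 60 = 15$)
$p = -12$ ($p = 4 \left(-3\right) = -12$)
$g{\left(H \right)} = -12$
$P{\left(m,T \right)} = 0$ ($P{\left(m,T \right)} = - \frac{m - m}{8} = \left(- \frac{1}{8}\right) 0 = 0$)
$s = \frac{23}{15}$ ($s = \frac{23}{15} + 0 \left(-43\right) = 23 \cdot \frac{1}{15} + 0 = \frac{23}{15} + 0 = \frac{23}{15} \approx 1.5333$)
$c{\left(g{\left(8 \right)} \right)} + \sqrt{D + s} = 78 + \sqrt{150 + \frac{23}{15}} = 78 + \sqrt{\frac{2273}{15}} = 78 + \frac{\sqrt{34095}}{15}$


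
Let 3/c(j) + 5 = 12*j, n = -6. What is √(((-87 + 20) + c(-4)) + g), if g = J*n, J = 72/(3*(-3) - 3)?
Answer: I*√87238/53 ≈ 5.5728*I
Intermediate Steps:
c(j) = 3/(-5 + 12*j)
J = -6 (J = 72/(-9 - 3) = 72/(-12) = 72*(-1/12) = -6)
g = 36 (g = -6*(-6) = 36)
√(((-87 + 20) + c(-4)) + g) = √(((-87 + 20) + 3/(-5 + 12*(-4))) + 36) = √((-67 + 3/(-5 - 48)) + 36) = √((-67 + 3/(-53)) + 36) = √((-67 + 3*(-1/53)) + 36) = √((-67 - 3/53) + 36) = √(-3554/53 + 36) = √(-1646/53) = I*√87238/53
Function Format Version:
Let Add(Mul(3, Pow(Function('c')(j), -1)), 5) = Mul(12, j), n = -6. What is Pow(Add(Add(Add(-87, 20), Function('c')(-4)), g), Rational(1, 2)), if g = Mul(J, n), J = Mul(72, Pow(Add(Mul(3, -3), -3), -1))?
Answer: Mul(Rational(1, 53), I, Pow(87238, Rational(1, 2))) ≈ Mul(5.5728, I)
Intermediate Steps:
Function('c')(j) = Mul(3, Pow(Add(-5, Mul(12, j)), -1))
J = -6 (J = Mul(72, Pow(Add(-9, -3), -1)) = Mul(72, Pow(-12, -1)) = Mul(72, Rational(-1, 12)) = -6)
g = 36 (g = Mul(-6, -6) = 36)
Pow(Add(Add(Add(-87, 20), Function('c')(-4)), g), Rational(1, 2)) = Pow(Add(Add(Add(-87, 20), Mul(3, Pow(Add(-5, Mul(12, -4)), -1))), 36), Rational(1, 2)) = Pow(Add(Add(-67, Mul(3, Pow(Add(-5, -48), -1))), 36), Rational(1, 2)) = Pow(Add(Add(-67, Mul(3, Pow(-53, -1))), 36), Rational(1, 2)) = Pow(Add(Add(-67, Mul(3, Rational(-1, 53))), 36), Rational(1, 2)) = Pow(Add(Add(-67, Rational(-3, 53)), 36), Rational(1, 2)) = Pow(Add(Rational(-3554, 53), 36), Rational(1, 2)) = Pow(Rational(-1646, 53), Rational(1, 2)) = Mul(Rational(1, 53), I, Pow(87238, Rational(1, 2)))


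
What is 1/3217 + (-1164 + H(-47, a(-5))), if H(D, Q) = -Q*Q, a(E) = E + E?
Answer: -4066287/3217 ≈ -1264.0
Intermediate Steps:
a(E) = 2*E
H(D, Q) = -Q²
1/3217 + (-1164 + H(-47, a(-5))) = 1/3217 + (-1164 - (2*(-5))²) = 1/3217 + (-1164 - 1*(-10)²) = 1/3217 + (-1164 - 1*100) = 1/3217 + (-1164 - 100) = 1/3217 - 1264 = -4066287/3217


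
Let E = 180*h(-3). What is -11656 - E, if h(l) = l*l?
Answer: -13276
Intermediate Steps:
h(l) = l²
E = 1620 (E = 180*(-3)² = 180*9 = 1620)
-11656 - E = -11656 - 1*1620 = -11656 - 1620 = -13276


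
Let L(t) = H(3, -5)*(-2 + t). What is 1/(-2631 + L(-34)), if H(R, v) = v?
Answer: -1/2451 ≈ -0.00040800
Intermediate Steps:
L(t) = 10 - 5*t (L(t) = -5*(-2 + t) = 10 - 5*t)
1/(-2631 + L(-34)) = 1/(-2631 + (10 - 5*(-34))) = 1/(-2631 + (10 + 170)) = 1/(-2631 + 180) = 1/(-2451) = -1/2451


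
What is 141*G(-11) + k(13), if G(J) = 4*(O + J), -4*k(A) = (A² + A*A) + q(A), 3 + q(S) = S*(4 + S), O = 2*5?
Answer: -703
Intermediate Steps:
O = 10
q(S) = -3 + S*(4 + S)
k(A) = ¾ - A - 3*A²/4 (k(A) = -((A² + A*A) + (-3 + A² + 4*A))/4 = -((A² + A²) + (-3 + A² + 4*A))/4 = -(2*A² + (-3 + A² + 4*A))/4 = -(-3 + 3*A² + 4*A)/4 = ¾ - A - 3*A²/4)
G(J) = 40 + 4*J (G(J) = 4*(10 + J) = 40 + 4*J)
141*G(-11) + k(13) = 141*(40 + 4*(-11)) + (¾ - 1*13 - ¾*13²) = 141*(40 - 44) + (¾ - 13 - ¾*169) = 141*(-4) + (¾ - 13 - 507/4) = -564 - 139 = -703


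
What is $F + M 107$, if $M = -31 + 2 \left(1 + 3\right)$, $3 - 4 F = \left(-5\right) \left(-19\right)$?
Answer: $-2484$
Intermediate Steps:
$F = -23$ ($F = \frac{3}{4} - \frac{\left(-5\right) \left(-19\right)}{4} = \frac{3}{4} - \frac{95}{4} = -23$)
$M = -23$ ($M = -31 + 2 \cdot 4 = -31 + 8 = -23$)
$F + M 107 = -23 - 2461 = -2484$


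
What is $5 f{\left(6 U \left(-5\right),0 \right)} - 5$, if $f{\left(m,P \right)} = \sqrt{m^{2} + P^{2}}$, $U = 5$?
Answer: $745$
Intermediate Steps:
$f{\left(m,P \right)} = \sqrt{P^{2} + m^{2}}$
$5 f{\left(6 U \left(-5\right),0 \right)} - 5 = 5 \sqrt{0^{2} + \left(6 \cdot 5 \left(-5\right)\right)^{2}} - 5 = 5 \sqrt{0 + \left(30 \left(-5\right)\right)^{2}} - 5 = 5 \sqrt{0 + \left(-150\right)^{2}} - 5 = 5 \sqrt{0 + 22500} - 5 = 5 \sqrt{22500} - 5 = 5 \cdot 150 - 5 = 750 - 5 = 745$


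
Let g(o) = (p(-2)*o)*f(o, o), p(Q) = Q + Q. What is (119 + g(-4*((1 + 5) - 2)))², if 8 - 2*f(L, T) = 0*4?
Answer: 140625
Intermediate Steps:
p(Q) = 2*Q
f(L, T) = 4 (f(L, T) = 4 - 0*4 = 4 - ½*0 = 4 + 0 = 4)
g(o) = -16*o (g(o) = ((2*(-2))*o)*4 = -4*o*4 = -16*o)
(119 + g(-4*((1 + 5) - 2)))² = (119 - (-64)*((1 + 5) - 2))² = (119 - (-64)*(6 - 2))² = (119 - (-64)*4)² = (119 - 16*(-16))² = (119 + 256)² = 375² = 140625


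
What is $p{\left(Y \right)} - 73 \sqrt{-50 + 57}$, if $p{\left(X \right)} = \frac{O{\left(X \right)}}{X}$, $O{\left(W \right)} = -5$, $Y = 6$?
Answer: $- \frac{5}{6} - 73 \sqrt{7} \approx -193.97$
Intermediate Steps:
$p{\left(X \right)} = - \frac{5}{X}$
$p{\left(Y \right)} - 73 \sqrt{-50 + 57} = - \frac{5}{6} - 73 \sqrt{-50 + 57} = \left(-5\right) \frac{1}{6} - 73 \sqrt{7} = - \frac{5}{6} - 73 \sqrt{7}$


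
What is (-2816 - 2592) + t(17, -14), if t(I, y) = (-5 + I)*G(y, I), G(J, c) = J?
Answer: -5576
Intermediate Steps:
t(I, y) = y*(-5 + I) (t(I, y) = (-5 + I)*y = y*(-5 + I))
(-2816 - 2592) + t(17, -14) = (-2816 - 2592) - 14*(-5 + 17) = -5408 - 14*12 = -5408 - 168 = -5576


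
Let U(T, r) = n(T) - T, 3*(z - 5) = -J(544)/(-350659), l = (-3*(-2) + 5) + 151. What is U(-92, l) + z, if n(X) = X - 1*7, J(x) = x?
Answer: -123730/61881 ≈ -1.9995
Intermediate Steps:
l = 162 (l = (6 + 5) + 151 = 11 + 151 = 162)
n(X) = -7 + X (n(X) = X - 7 = -7 + X)
z = 309437/61881 (z = 5 + (-544/(-350659))/3 = 5 + (-544*(-1)/350659)/3 = 5 + (-1*(-32/20627))/3 = 5 + (⅓)*(32/20627) = 5 + 32/61881 = 309437/61881 ≈ 5.0005)
U(T, r) = -7 (U(T, r) = (-7 + T) - T = -7)
U(-92, l) + z = -7 + 309437/61881 = -123730/61881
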